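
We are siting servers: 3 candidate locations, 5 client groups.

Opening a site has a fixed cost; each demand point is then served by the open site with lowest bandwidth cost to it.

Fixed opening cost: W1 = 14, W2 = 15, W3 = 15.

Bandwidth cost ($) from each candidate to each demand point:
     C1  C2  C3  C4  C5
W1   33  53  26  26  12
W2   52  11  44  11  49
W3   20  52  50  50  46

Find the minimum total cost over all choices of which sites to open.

122

Open {W1, W2}: assign each demand point to its cheapest open site.
  C1→W1 33, C2→W2 11, C3→W1 26, C4→W2 11, C5→W1 12
  bandwidth cost 93, fixed 29 → total 122.
Compare {W1, W2, W3}: bandwidth cost 80 + fixed 44 = 124.
Compare {W2, W3}: bandwidth cost 132 + fixed 30 = 162.
Compare {W1}: bandwidth cost 150 + fixed 14 = 164.
All other subsets cost ≥ 124. Minimum total cost: 122.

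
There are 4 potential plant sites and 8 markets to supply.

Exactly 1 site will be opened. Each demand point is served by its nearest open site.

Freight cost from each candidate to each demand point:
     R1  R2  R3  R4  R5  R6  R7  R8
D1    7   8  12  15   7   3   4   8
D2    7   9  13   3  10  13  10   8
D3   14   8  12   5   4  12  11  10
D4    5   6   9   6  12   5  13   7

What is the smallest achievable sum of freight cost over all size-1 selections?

Open {D4}.
  R1→D4 5, R2→D4 6, R3→D4 9, R4→D4 6, R5→D4 12, R6→D4 5, R7→D4 13, R8→D4 7  ⇒ total 63.
Compare {D1}: total 64.
Compare {D2}: total 73.
No size-1 selection does better; minimum is 63.

63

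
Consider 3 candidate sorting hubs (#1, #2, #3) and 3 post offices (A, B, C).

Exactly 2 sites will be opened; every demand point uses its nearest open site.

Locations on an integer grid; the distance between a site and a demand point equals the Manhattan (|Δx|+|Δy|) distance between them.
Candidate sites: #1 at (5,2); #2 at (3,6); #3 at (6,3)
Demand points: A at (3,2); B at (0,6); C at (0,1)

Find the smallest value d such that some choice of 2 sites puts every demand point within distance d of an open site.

Open {#1, #2}.
  Farthest demand point is C at distance 6 (to #1); all others are ≤ 6.
With {#2, #3} the worst case is 8.
With {#1, #3} the worst case is 9.
No size-2 selection achieves below 6.

6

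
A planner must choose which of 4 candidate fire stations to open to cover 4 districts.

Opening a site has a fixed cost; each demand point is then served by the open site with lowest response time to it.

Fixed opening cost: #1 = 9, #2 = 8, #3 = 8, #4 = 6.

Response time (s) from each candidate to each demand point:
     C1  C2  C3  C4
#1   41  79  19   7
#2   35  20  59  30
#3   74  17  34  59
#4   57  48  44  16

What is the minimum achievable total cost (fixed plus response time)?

Open {#1, #2}: assign each demand point to its cheapest open site.
  C1→#2 35, C2→#2 20, C3→#1 19, C4→#1 7
  response time 81, fixed 17 → total 98.
Compare {#1, #3}: response time 84 + fixed 17 = 101.
Compare {#1, #2, #3}: response time 78 + fixed 25 = 103.
Compare {#1, #2, #4}: response time 81 + fixed 23 = 104.
All other subsets cost ≥ 101. Minimum total cost: 98.

98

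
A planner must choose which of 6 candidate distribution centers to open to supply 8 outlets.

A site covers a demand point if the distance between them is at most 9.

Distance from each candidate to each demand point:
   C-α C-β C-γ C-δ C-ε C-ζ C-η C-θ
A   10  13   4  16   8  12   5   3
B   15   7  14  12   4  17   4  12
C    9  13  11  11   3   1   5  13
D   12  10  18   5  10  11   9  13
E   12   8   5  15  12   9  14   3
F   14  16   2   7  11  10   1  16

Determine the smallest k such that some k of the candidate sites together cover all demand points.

Coverage sets (demand points within 9 of each site):
  A: {C-γ, C-ε, C-η, C-θ}
  B: {C-β, C-ε, C-η}
  C: {C-α, C-ε, C-ζ, C-η}
  D: {C-δ, C-η}
  E: {C-β, C-γ, C-ζ, C-θ}
  F: {C-γ, C-δ, C-η}
No 2 sites suffice: every size-2 union leaves at least one demand point uncovered.
But {C, D, E} covers everything, so the minimum is 3.

3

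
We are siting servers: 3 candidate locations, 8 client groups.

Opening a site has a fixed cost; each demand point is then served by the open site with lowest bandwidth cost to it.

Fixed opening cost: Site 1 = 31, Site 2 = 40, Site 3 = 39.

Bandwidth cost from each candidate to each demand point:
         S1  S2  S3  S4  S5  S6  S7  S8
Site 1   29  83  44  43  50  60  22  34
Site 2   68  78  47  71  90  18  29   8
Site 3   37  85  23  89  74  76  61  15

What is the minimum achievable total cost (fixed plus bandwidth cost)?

Open {Site 1, Site 2}: assign each demand point to its cheapest open site.
  S1→Site 1 29, S2→Site 2 78, S3→Site 1 44, S4→Site 1 43, S5→Site 1 50, S6→Site 2 18, S7→Site 1 22, S8→Site 2 8
  bandwidth cost 292, fixed 71 → total 363.
Compare {Site 1, Site 2, Site 3}: bandwidth cost 271 + fixed 110 = 381.
Compare {Site 1, Site 3}: bandwidth cost 325 + fixed 70 = 395.
Compare {Site 1}: bandwidth cost 365 + fixed 31 = 396.
All other subsets cost ≥ 381. Minimum total cost: 363.

363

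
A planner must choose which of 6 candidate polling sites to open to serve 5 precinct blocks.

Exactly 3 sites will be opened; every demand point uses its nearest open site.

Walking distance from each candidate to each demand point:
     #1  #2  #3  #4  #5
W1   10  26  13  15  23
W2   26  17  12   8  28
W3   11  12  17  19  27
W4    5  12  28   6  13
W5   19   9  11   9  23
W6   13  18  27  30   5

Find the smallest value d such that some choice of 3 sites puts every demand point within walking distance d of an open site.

11

Open {W1, W5, W6}.
  Farthest demand point is #3 at walking distance 11 (to W5); all others are ≤ 11.
With {W3, W5, W6} the worst case is 11.
With {W4, W5, W6} the worst case is 11.
No size-3 selection achieves below 11.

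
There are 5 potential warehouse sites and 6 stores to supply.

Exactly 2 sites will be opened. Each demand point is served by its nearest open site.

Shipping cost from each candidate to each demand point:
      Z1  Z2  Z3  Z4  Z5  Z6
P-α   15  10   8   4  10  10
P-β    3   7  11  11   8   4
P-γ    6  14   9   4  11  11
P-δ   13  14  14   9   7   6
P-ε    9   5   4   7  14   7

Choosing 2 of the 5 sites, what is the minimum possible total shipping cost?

31

Open {P-β, P-ε}.
  Z1→P-β 3, Z2→P-ε 5, Z3→P-ε 4, Z4→P-ε 7, Z5→P-β 8, Z6→P-β 4  ⇒ total 31.
Compare {P-α, P-β}: total 34.
Compare {P-β, P-γ}: total 35.
No size-2 selection does better; minimum is 31.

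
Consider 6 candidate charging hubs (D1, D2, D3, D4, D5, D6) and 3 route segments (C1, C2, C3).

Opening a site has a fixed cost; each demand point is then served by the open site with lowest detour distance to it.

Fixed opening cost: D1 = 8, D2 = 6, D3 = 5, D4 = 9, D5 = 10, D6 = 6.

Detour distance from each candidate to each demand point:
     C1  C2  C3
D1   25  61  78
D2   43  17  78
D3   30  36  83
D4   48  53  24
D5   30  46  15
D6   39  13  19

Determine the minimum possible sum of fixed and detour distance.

Open {D1, D6}: assign each demand point to its cheapest open site.
  C1→D1 25, C2→D6 13, C3→D6 19
  detour distance 57, fixed 14 → total 71.
Compare {D3, D6}: detour distance 62 + fixed 11 = 73.
Compare {D5, D6}: detour distance 58 + fixed 16 = 74.
Compare {D1, D3, D6}: detour distance 57 + fixed 19 = 76.
All other subsets cost ≥ 73. Minimum total cost: 71.

71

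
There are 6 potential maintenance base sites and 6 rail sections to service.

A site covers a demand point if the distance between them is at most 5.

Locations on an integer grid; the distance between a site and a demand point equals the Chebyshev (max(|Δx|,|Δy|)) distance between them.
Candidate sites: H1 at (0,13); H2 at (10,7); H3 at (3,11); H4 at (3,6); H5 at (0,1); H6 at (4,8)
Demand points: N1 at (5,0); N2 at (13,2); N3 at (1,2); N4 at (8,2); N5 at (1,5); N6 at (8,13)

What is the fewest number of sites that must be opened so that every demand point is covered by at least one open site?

3

Coverage sets (demand points within 5 of each site):
  H1: {}
  H2: {N2, N4}
  H3: {N6}
  H4: {N3, N4, N5}
  H5: {N1, N3, N5}
  H6: {N5, N6}
No 2 sites suffice: every size-2 union leaves at least one demand point uncovered.
But {H2, H3, H5} covers everything, so the minimum is 3.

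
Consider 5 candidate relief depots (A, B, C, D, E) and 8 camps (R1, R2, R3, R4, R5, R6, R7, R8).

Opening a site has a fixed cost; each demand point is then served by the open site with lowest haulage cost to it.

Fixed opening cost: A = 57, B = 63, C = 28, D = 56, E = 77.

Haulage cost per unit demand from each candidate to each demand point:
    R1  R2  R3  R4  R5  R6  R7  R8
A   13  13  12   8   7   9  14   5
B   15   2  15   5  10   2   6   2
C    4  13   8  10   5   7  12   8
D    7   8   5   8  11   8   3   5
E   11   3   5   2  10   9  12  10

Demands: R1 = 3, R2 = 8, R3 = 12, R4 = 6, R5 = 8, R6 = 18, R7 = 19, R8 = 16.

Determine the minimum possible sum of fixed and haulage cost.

Open {B, C, D}: assign each demand point to its cheapest open site.
  R1→C 3×4=12, R2→B 8×2=16, R3→D 12×5=60, R4→B 6×5=30, R5→C 8×5=40, R6→B 18×2=36, R7→D 19×3=57, R8→B 16×2=32
  haulage cost 283, fixed 147 → total 430.
Compare {B, D}: haulage cost 332 + fixed 119 = 451.
Compare {B, C}: haulage cost 376 + fixed 91 = 467.
Compare {A, B, D}: haulage cost 308 + fixed 176 = 484.
All other subsets cost ≥ 451. Minimum total cost: 430.

430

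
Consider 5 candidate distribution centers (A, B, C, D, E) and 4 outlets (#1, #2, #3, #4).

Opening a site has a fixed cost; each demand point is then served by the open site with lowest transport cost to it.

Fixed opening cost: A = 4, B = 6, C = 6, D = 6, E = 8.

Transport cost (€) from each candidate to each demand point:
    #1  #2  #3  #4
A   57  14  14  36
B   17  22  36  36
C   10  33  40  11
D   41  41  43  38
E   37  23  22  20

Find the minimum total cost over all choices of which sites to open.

59

Open {A, C}: assign each demand point to its cheapest open site.
  #1→C 10, #2→A 14, #3→A 14, #4→C 11
  transport cost 49, fixed 10 → total 59.
Compare {A, B, C}: transport cost 49 + fixed 16 = 65.
Compare {A, C, D}: transport cost 49 + fixed 16 = 65.
Compare {A, C, E}: transport cost 49 + fixed 18 = 67.
All other subsets cost ≥ 65. Minimum total cost: 59.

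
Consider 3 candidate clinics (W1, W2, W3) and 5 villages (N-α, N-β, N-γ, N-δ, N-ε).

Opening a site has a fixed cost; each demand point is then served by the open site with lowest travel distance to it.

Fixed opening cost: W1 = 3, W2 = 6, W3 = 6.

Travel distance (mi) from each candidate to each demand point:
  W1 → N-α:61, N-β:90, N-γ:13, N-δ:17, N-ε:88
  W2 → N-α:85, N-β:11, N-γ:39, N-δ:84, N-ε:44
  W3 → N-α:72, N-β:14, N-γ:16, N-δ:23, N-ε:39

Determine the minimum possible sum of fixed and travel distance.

153

Open {W1, W3}: assign each demand point to its cheapest open site.
  N-α→W1 61, N-β→W3 14, N-γ→W1 13, N-δ→W1 17, N-ε→W3 39
  travel distance 144, fixed 9 → total 153.
Compare {W1, W2}: travel distance 146 + fixed 9 = 155.
Compare {W1, W2, W3}: travel distance 141 + fixed 15 = 156.
Compare {W3}: travel distance 164 + fixed 6 = 170.
All other subsets cost ≥ 155. Minimum total cost: 153.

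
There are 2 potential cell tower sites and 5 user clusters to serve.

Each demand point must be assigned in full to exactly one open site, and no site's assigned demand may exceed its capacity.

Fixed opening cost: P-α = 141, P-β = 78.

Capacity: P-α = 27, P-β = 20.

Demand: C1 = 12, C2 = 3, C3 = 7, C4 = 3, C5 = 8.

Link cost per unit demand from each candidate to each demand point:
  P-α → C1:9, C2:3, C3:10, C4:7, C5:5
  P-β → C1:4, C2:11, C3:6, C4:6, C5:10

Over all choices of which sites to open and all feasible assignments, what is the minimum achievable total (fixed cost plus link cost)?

379

Open {P-α, P-β}; cheapest assignment that respects the capacities:
  P-α (cap 27, load 14): C2, C4, C5 — cost 3×3 + 3×7 + 8×5 = 70
  P-β (cap 20, load 19): C1, C3 — cost 12×4 + 7×6 = 90
  Shipping 160, fixed 219 → total 379.
  Any other capacity-feasible assignment to {P-α, P-β} ships for at least 160.
Total demand is 33 and no other set of sites has combined capacity ≥ 33, so {P-α, P-β} is the only feasible choice of open sites. Minimum: 379.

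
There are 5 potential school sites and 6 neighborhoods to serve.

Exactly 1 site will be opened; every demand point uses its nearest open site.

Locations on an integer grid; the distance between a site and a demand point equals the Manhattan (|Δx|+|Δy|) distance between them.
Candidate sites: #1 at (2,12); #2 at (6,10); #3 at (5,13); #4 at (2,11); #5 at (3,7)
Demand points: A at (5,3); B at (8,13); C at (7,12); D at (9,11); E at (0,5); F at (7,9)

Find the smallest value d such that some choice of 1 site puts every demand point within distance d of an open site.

11

Open {#2}.
  Farthest demand point is E at distance 11 (to #2); all others are ≤ 11.
With {#4} the worst case is 11.
With {#5} the worst case is 11.
No size-1 selection achieves below 11.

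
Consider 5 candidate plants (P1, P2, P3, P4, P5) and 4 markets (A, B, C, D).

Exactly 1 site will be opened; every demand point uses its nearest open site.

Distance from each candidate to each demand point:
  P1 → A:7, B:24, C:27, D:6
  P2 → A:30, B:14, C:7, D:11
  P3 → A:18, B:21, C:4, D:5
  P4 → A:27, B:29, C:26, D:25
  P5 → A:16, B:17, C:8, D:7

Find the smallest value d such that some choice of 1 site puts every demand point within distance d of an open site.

Open {P5}.
  Farthest demand point is B at distance 17 (to P5); all others are ≤ 17.
With {P3} the worst case is 21.
With {P1} the worst case is 27.
No size-1 selection achieves below 17.

17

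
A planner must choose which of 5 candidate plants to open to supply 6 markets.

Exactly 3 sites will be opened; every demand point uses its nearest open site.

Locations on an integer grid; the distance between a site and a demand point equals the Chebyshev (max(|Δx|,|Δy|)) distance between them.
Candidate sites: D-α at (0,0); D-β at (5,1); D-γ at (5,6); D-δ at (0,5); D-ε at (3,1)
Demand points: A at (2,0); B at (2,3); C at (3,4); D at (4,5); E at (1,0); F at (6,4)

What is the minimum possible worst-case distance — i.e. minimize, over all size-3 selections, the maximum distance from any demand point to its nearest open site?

Open {D-α, D-γ, D-δ}.
  Farthest demand point is A at distance 2 (to D-α); all others are ≤ 2.
With {D-α, D-γ, D-ε} the worst case is 2.
With {D-β, D-γ, D-ε} the worst case is 2.
No size-3 selection achieves below 2.

2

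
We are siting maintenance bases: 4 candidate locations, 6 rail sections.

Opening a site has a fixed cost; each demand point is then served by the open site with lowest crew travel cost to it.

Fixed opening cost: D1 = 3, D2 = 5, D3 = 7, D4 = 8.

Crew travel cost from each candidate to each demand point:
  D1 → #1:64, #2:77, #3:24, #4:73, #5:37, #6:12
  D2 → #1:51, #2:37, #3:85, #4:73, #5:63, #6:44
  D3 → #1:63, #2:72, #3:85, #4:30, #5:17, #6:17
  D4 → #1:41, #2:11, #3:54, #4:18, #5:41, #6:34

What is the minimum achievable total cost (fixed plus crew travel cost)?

Open {D1, D3, D4}: assign each demand point to its cheapest open site.
  #1→D4 41, #2→D4 11, #3→D1 24, #4→D4 18, #5→D3 17, #6→D1 12
  crew travel cost 123, fixed 18 → total 141.
Compare {D1, D2, D3, D4}: crew travel cost 123 + fixed 23 = 146.
Compare {D1, D4}: crew travel cost 143 + fixed 11 = 154.
Compare {D1, D2, D4}: crew travel cost 143 + fixed 16 = 159.
All other subsets cost ≥ 146. Minimum total cost: 141.

141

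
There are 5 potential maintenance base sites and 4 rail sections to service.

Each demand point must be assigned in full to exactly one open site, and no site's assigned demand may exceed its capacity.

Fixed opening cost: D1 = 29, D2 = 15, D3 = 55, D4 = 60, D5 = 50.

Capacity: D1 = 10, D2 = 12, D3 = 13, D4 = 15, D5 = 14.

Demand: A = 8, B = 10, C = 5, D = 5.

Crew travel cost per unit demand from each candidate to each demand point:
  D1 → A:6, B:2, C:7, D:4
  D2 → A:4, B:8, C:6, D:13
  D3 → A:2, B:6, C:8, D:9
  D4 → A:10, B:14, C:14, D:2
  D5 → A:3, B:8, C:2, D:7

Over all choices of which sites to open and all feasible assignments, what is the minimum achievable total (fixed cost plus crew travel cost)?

191

Open {D1, D2, D5}; cheapest assignment that respects the capacities:
  D1 (cap 10, load 10): B — cost 10×2 = 20
  D2 (cap 12, load 8): A — cost 8×4 = 32
  D5 (cap 14, load 10): C, D — cost 5×2 + 5×7 = 45
  Shipping 97, fixed 94 → total 191.
  Any other capacity-feasible assignment to {D1, D2, D5} ships for at least 97.
Compare {D1, D4, D5}: its best feasible assignment gives total 203.
Compare {D1, D2, D3}: its best feasible assignment gives total 210.
Every other set of open sites that can feasibly serve all demand totals ≥ 203 even under its best assignment. Minimum: 191.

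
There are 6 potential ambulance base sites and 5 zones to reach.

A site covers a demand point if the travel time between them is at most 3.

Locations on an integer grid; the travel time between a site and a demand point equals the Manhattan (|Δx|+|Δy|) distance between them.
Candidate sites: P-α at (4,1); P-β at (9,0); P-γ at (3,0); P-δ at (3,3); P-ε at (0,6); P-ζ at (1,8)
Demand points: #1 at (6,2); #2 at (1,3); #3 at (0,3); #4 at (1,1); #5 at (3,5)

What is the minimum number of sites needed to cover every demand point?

Coverage sets (demand points within 3 of each site):
  P-α: {#1, #4}
  P-β: {}
  P-γ: {#4}
  P-δ: {#2, #3, #5}
  P-ε: {#3}
  P-ζ: {}
No single site covers all 5 demand points.
But {P-α, P-δ} covers everything, so the minimum is 2.

2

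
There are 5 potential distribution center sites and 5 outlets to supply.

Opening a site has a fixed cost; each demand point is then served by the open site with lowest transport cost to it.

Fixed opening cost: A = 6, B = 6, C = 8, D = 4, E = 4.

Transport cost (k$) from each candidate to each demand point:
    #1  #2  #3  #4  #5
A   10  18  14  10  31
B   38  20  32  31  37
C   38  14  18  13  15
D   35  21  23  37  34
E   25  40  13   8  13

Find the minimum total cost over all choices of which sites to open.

72

Open {A, E}: assign each demand point to its cheapest open site.
  #1→A 10, #2→A 18, #3→E 13, #4→E 8, #5→E 13
  transport cost 62, fixed 10 → total 72.
Compare {A, C, E}: transport cost 58 + fixed 18 = 76.
Compare {A, D, E}: transport cost 62 + fixed 14 = 76.
Compare {A, C}: transport cost 63 + fixed 14 = 77.
All other subsets cost ≥ 76. Minimum total cost: 72.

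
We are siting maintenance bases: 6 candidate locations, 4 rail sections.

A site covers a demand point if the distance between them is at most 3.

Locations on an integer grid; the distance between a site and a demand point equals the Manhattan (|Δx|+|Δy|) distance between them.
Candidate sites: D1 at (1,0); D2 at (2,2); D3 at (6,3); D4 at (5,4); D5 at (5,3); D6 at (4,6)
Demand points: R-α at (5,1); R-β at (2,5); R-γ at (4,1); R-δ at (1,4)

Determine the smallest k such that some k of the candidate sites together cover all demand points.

Coverage sets (demand points within 3 of each site):
  D1: {}
  D2: {R-β, R-γ, R-δ}
  D3: {R-α}
  D4: {R-α}
  D5: {R-α, R-γ}
  D6: {R-β}
No single site covers all 4 demand points.
But {D2, D3} covers everything, so the minimum is 2.

2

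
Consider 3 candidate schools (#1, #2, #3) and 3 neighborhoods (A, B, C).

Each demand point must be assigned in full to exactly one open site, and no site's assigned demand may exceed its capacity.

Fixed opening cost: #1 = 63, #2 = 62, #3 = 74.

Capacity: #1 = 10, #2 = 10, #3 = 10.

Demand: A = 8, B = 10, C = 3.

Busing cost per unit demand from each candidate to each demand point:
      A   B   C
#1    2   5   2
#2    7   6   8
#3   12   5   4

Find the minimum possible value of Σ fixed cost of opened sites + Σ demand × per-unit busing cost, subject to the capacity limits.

Open {#1, #2, #3}; cheapest assignment that respects the capacities:
  #1 (cap 10, load 8): A — cost 8×2 = 16
  #2 (cap 10, load 10): B — cost 10×6 = 60
  #3 (cap 10, load 3): C — cost 3×4 = 12
  Shipping 88, fixed 199 → total 287.
  Any other capacity-feasible assignment to {#1, #2, #3} ships for at least 88.
Total demand is 21 and no other set of sites has combined capacity ≥ 21, so {#1, #2, #3} is the only feasible choice of open sites. Minimum: 287.

287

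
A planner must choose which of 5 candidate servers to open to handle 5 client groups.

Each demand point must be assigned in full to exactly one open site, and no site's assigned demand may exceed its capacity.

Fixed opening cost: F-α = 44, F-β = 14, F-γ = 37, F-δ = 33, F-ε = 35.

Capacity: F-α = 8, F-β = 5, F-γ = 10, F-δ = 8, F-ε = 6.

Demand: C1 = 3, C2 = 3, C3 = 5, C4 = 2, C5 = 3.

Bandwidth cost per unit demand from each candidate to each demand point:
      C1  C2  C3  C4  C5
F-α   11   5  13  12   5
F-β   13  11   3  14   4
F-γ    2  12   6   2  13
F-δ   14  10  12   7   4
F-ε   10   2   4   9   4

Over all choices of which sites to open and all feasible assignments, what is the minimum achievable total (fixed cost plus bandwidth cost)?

Open {F-β, F-γ, F-ε}; cheapest assignment that respects the capacities:
  F-β (cap 5, load 5): C3 — cost 5×3 = 15
  F-γ (cap 10, load 5): C1, C4 — cost 3×2 + 2×2 = 10
  F-ε (cap 6, load 6): C2, C5 — cost 3×2 + 3×4 = 18
  Shipping 43, fixed 86 → total 129.
  Any other capacity-feasible assignment to {F-β, F-γ, F-ε} ships for at least 43.
Compare {F-γ, F-ε}: its best feasible assignment gives total 130.
Compare {F-α, F-β, F-γ}: its best feasible assignment gives total 150.
Every other set of open sites that can feasibly serve all demand totals ≥ 130 even under its best assignment. Minimum: 129.

129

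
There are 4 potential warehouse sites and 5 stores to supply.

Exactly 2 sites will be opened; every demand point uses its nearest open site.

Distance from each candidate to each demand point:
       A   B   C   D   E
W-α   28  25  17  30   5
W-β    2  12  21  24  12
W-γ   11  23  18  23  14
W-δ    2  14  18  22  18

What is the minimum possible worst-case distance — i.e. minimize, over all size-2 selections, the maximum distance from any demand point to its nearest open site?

Open {W-α, W-δ}.
  Farthest demand point is D at distance 22 (to W-δ); all others are ≤ 22.
With {W-β, W-δ} the worst case is 22.
With {W-γ, W-δ} the worst case is 22.
No size-2 selection achieves below 22.

22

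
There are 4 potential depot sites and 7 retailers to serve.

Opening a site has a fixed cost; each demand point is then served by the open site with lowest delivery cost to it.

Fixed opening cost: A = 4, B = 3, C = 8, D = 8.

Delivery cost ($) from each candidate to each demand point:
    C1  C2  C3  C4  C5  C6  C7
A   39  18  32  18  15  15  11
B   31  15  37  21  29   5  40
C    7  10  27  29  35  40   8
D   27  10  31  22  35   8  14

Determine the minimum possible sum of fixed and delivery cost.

Open {A, B, C}: assign each demand point to its cheapest open site.
  C1→C 7, C2→C 10, C3→C 27, C4→A 18, C5→A 15, C6→B 5, C7→C 8
  delivery cost 90, fixed 15 → total 105.
Compare {A, C}: delivery cost 100 + fixed 12 = 112.
Compare {A, C, D}: delivery cost 93 + fixed 20 = 113.
Compare {A, B, C, D}: delivery cost 90 + fixed 23 = 113.
All other subsets cost ≥ 112. Minimum total cost: 105.

105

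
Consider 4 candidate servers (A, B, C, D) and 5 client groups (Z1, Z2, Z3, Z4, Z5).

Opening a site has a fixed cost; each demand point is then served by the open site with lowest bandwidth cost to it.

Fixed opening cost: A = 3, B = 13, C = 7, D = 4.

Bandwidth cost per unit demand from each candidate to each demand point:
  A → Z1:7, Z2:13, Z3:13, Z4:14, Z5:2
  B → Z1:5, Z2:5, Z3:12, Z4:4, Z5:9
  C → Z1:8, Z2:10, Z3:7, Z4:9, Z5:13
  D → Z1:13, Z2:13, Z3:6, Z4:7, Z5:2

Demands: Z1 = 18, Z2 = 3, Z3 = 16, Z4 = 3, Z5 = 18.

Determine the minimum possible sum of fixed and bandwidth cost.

Open {B, D}: assign each demand point to its cheapest open site.
  Z1→B 18×5=90, Z2→B 3×5=15, Z3→D 16×6=96, Z4→B 3×4=12, Z5→D 18×2=36
  bandwidth cost 249, fixed 17 → total 266.
Compare {A, B, D}: bandwidth cost 249 + fixed 20 = 269.
Compare {B, C, D}: bandwidth cost 249 + fixed 24 = 273.
Compare {A, B, C, D}: bandwidth cost 249 + fixed 27 = 276.
All other subsets cost ≥ 269. Minimum total cost: 266.

266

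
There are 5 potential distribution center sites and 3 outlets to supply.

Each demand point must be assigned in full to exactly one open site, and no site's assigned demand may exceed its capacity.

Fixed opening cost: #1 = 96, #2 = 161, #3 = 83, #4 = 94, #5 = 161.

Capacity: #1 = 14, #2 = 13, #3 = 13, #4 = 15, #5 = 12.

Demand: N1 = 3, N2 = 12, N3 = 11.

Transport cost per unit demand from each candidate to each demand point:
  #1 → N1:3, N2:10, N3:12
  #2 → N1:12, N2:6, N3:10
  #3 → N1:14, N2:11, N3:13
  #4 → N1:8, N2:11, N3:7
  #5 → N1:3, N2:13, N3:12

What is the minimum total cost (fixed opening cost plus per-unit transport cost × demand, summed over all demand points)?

410

Open {#3, #4}; cheapest assignment that respects the capacities:
  #3 (cap 13, load 12): N2 — cost 12×11 = 132
  #4 (cap 15, load 14): N1, N3 — cost 3×8 + 11×7 = 101
  Shipping 233, fixed 177 → total 410.
  Any other capacity-feasible assignment to {#3, #4} ships for at least 233.
Compare {#1, #4}: its best feasible assignment gives total 411.
Compare {#2, #4}: its best feasible assignment gives total 428.
Every other set of open sites that can feasibly serve all demand totals ≥ 411 even under its best assignment. Minimum: 410.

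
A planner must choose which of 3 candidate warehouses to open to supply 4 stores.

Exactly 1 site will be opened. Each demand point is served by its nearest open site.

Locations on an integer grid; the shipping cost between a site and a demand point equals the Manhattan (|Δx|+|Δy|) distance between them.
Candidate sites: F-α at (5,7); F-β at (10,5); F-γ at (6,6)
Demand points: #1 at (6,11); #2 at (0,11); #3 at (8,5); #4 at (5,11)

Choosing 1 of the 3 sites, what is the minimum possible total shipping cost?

Open {F-α}.
  #1→F-α 5, #2→F-α 9, #3→F-α 5, #4→F-α 4  ⇒ total 23.
Compare {F-γ}: total 25.
Compare {F-β}: total 39.

23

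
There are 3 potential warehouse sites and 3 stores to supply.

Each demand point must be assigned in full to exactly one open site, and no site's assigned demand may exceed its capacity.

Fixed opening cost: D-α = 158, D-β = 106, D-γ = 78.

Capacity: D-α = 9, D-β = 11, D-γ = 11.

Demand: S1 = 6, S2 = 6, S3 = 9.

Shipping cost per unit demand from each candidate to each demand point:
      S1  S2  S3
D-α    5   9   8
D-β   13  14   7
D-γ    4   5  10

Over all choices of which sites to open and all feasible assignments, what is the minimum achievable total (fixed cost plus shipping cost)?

465

Open {D-α, D-β, D-γ}; cheapest assignment that respects the capacities:
  D-α (cap 9, load 6): S1 — cost 6×5 = 30
  D-β (cap 11, load 9): S3 — cost 9×7 = 63
  D-γ (cap 11, load 6): S2 — cost 6×5 = 30
  Shipping 123, fixed 342 → total 465.
  Any other capacity-feasible assignment to {D-α, D-β, D-γ} ships for at least 123.
Total demand is 21; every other set of sites either has combined capacity below 21 or cannot fit the demands without splitting one across sites, so {D-α, D-β, D-γ} is the only feasible choice of open sites. Minimum: 465.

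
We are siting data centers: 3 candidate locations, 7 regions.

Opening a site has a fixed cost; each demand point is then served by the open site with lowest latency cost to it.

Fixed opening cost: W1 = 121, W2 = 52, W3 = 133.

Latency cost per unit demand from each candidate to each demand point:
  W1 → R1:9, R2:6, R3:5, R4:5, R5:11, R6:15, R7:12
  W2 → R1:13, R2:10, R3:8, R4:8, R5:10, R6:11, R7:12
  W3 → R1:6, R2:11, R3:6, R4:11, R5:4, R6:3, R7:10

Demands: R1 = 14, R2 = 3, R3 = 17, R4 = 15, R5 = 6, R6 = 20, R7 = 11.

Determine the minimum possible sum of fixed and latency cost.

Open {W1, W3}: assign each demand point to its cheapest open site.
  R1→W3 14×6=84, R2→W1 3×6=18, R3→W1 17×5=85, R4→W1 15×5=75, R5→W3 6×4=24, R6→W3 20×3=60, R7→W3 11×10=110
  latency cost 456, fixed 254 → total 710.
Compare {W3}: latency cost 578 + fixed 133 = 711.
Compare {W2, W3}: latency cost 530 + fixed 185 = 715.
Compare {W1, W2, W3}: latency cost 456 + fixed 306 = 762.
All other subsets cost ≥ 711. Minimum total cost: 710.

710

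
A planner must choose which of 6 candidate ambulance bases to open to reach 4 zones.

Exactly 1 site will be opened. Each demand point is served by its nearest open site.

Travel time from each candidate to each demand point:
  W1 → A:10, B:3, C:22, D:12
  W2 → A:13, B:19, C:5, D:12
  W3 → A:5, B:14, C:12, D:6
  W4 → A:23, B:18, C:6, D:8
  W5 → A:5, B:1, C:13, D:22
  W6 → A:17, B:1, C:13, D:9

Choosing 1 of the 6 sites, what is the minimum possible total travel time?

Open {W3}.
  A→W3 5, B→W3 14, C→W3 12, D→W3 6  ⇒ total 37.
Compare {W6}: total 40.
Compare {W5}: total 41.
No size-1 selection does better; minimum is 37.

37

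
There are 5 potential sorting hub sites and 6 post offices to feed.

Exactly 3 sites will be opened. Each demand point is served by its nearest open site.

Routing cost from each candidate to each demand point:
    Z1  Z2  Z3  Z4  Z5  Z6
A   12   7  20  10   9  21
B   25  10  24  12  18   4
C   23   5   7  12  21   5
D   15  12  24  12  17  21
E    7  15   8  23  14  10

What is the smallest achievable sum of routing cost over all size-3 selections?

Open {A, C, E}.
  Z1→E 7, Z2→C 5, Z3→C 7, Z4→A 10, Z5→A 9, Z6→C 5  ⇒ total 43.
Compare {A, B, E}: total 45.
Compare {A, B, C}: total 47.
No size-3 selection does better; minimum is 43.

43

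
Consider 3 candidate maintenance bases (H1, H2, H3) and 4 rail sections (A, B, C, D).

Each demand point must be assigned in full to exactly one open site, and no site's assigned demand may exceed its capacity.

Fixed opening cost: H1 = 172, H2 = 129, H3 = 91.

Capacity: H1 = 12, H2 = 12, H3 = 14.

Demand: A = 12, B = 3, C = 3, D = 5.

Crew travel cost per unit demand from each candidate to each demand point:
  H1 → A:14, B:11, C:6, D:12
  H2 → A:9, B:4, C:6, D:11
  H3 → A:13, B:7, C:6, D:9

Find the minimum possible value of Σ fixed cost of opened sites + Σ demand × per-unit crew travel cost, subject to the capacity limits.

Open {H2, H3}; cheapest assignment that respects the capacities:
  H2 (cap 12, load 12): A — cost 12×9 = 108
  H3 (cap 14, load 11): B, C, D — cost 3×7 + 3×6 + 5×9 = 84
  Shipping 192, fixed 220 → total 412.
  Any other capacity-feasible assignment to {H2, H3} ships for at least 192.
Compare {H1, H3}: its best feasible assignment gives total 515.
Compare {H1, H2}: its best feasible assignment gives total 520.
Every other set of open sites that can feasibly serve all demand totals ≥ 515 even under its best assignment. Minimum: 412.

412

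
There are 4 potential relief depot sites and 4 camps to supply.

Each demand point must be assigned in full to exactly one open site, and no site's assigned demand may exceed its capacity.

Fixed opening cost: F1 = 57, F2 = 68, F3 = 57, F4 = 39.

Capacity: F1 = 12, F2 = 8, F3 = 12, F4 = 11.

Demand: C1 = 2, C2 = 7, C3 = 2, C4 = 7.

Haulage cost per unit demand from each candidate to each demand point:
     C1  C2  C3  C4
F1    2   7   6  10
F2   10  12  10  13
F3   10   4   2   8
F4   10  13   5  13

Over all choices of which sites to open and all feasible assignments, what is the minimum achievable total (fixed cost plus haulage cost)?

220

Open {F1, F3}; cheapest assignment that respects the capacities:
  F1 (cap 12, load 9): C1, C4 — cost 2×2 + 7×10 = 74
  F3 (cap 12, load 9): C2, C3 — cost 7×4 + 2×2 = 32
  Shipping 106, fixed 114 → total 220.
  Any other capacity-feasible assignment to {F1, F3} ships for at least 106.
Compare {F3, F4}: its best feasible assignment gives total 239.
Compare {F1, F4}: its best feasible assignment gives total 250.
Every other set of open sites that can feasibly serve all demand totals ≥ 239 even under its best assignment. Minimum: 220.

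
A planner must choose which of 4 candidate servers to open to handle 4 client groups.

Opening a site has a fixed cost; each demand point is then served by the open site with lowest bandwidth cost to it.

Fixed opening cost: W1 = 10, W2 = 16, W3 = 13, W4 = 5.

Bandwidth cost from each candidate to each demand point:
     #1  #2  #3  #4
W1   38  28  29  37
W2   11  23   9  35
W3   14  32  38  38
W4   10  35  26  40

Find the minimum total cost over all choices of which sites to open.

Open {W2}: assign each demand point to its cheapest open site.
  #1→W2 11, #2→W2 23, #3→W2 9, #4→W2 35
  bandwidth cost 78, fixed 16 → total 94.
Compare {W2, W4}: bandwidth cost 77 + fixed 21 = 98.
Compare {W1, W2}: bandwidth cost 78 + fixed 26 = 104.
Compare {W2, W3}: bandwidth cost 78 + fixed 29 = 107.
All other subsets cost ≥ 98. Minimum total cost: 94.

94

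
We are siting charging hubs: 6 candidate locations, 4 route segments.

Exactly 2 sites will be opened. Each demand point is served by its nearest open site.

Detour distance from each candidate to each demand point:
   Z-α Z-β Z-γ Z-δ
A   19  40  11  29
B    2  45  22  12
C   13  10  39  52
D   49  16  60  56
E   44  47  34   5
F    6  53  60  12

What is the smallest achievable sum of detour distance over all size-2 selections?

46

Open {B, C}.
  Z-α→B 2, Z-β→C 10, Z-γ→B 22, Z-δ→B 12  ⇒ total 46.
Compare {B, D}: total 52.
Compare {C, E}: total 62.
No size-2 selection does better; minimum is 46.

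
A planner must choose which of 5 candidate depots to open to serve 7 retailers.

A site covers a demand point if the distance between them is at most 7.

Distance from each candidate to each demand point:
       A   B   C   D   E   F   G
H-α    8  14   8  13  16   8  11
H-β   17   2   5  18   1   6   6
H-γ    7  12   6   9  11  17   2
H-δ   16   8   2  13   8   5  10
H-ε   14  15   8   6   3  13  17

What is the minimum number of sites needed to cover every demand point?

Coverage sets (demand points within 7 of each site):
  H-α: {}
  H-β: {B, C, E, F, G}
  H-γ: {A, C, G}
  H-δ: {C, F}
  H-ε: {D, E}
No 2 sites suffice: every size-2 union leaves at least one demand point uncovered.
But {H-β, H-γ, H-ε} covers everything, so the minimum is 3.

3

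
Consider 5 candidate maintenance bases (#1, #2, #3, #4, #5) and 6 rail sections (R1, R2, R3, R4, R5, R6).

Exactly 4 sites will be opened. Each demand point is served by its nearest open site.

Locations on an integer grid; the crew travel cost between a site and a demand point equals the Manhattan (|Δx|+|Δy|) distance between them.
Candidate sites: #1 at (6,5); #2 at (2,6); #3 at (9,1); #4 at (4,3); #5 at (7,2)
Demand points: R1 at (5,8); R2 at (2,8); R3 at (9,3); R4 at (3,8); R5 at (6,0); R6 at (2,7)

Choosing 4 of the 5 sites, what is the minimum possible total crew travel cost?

Open {#1, #2, #3, #5}.
  R1→#1 4, R2→#2 2, R3→#3 2, R4→#2 3, R5→#5 3, R6→#2 1  ⇒ total 15.
Compare {#1, #2, #3, #4}: total 16.
Compare {#1, #2, #4, #5}: total 16.
No size-4 selection does better; minimum is 15.

15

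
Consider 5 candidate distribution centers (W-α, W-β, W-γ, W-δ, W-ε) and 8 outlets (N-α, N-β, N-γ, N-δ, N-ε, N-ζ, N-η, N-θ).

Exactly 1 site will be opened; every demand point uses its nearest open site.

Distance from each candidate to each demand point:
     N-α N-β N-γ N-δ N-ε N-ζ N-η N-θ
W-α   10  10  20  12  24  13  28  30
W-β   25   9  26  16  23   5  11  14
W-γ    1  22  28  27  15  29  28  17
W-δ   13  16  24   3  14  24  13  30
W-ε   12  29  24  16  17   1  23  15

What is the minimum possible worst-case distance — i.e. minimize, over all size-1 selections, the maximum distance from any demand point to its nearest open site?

Open {W-β}.
  Farthest demand point is N-γ at distance 26 (to W-β); all others are ≤ 26.
With {W-γ} the worst case is 29.
With {W-ε} the worst case is 29.
No size-1 selection achieves below 26.

26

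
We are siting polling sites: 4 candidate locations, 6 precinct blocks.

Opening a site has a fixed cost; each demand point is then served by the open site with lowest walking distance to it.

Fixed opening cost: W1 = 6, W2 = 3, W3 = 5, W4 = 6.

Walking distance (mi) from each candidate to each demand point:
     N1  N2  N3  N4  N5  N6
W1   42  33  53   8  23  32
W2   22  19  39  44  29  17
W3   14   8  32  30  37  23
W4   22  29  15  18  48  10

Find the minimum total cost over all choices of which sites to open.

95

Open {W1, W3, W4}: assign each demand point to its cheapest open site.
  N1→W3 14, N2→W3 8, N3→W4 15, N4→W1 8, N5→W1 23, N6→W4 10
  walking distance 78, fixed 17 → total 95.
Compare {W1, W2, W3, W4}: walking distance 78 + fixed 20 = 98.
Compare {W2, W3, W4}: walking distance 94 + fixed 14 = 108.
Compare {W1, W2, W4}: walking distance 97 + fixed 15 = 112.
All other subsets cost ≥ 98. Minimum total cost: 95.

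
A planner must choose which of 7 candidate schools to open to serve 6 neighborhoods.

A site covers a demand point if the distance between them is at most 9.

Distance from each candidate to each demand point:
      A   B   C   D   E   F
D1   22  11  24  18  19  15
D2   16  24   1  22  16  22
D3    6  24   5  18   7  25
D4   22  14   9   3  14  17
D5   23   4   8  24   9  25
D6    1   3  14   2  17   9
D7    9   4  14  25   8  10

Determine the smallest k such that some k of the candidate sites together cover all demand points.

2

Coverage sets (demand points within 9 of each site):
  D1: {}
  D2: {C}
  D3: {A, C, E}
  D4: {C, D}
  D5: {B, C, E}
  D6: {A, B, D, F}
  D7: {A, B, E}
No single site covers all 6 demand points.
But {D3, D6} covers everything, so the minimum is 2.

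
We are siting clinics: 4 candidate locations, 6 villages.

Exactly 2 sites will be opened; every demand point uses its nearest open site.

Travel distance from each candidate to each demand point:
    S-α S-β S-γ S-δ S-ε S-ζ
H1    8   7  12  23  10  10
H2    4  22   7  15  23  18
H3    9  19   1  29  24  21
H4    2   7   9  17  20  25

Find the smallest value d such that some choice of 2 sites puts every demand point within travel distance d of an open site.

Open {H1, H2}.
  Farthest demand point is S-δ at travel distance 15 (to H2); all others are ≤ 15.
With {H1, H4} the worst case is 17.
With {H2, H4} the worst case is 20.
No size-2 selection achieves below 15.

15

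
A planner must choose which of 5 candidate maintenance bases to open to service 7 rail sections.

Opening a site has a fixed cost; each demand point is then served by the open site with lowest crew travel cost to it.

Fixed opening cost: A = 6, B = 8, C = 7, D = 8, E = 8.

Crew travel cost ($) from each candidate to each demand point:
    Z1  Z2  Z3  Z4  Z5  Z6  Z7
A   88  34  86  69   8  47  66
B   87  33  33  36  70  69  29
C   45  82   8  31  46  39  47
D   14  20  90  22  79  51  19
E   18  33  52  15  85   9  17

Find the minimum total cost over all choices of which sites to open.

Open {A, C, D, E}: assign each demand point to its cheapest open site.
  Z1→D 14, Z2→D 20, Z3→C 8, Z4→E 15, Z5→A 8, Z6→E 9, Z7→E 17
  crew travel cost 91, fixed 29 → total 120.
Compare {A, B, C, D, E}: crew travel cost 91 + fixed 37 = 128.
Compare {A, C, E}: crew travel cost 108 + fixed 21 = 129.
Compare {A, B, C, E}: crew travel cost 108 + fixed 29 = 137.
All other subsets cost ≥ 128. Minimum total cost: 120.

120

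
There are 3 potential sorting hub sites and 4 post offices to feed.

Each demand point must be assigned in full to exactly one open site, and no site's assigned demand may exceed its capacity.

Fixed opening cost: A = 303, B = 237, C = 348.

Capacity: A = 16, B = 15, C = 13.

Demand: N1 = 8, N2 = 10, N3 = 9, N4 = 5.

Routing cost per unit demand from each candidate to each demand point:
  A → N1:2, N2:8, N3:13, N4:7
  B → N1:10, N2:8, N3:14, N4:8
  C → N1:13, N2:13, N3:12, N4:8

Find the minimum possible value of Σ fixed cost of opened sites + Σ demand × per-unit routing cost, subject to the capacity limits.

Open {A, B, C}; cheapest assignment that respects the capacities:
  A (cap 16, load 13): N1, N4 — cost 8×2 + 5×7 = 51
  B (cap 15, load 10): N2 — cost 10×8 = 80
  C (cap 13, load 9): N3 — cost 9×12 = 108
  Shipping 239, fixed 888 → total 1127.
  Any other capacity-feasible assignment to {A, B, C} ships for at least 239.
Total demand is 32 and no other set of sites has combined capacity ≥ 32, so {A, B, C} is the only feasible choice of open sites. Minimum: 1127.

1127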